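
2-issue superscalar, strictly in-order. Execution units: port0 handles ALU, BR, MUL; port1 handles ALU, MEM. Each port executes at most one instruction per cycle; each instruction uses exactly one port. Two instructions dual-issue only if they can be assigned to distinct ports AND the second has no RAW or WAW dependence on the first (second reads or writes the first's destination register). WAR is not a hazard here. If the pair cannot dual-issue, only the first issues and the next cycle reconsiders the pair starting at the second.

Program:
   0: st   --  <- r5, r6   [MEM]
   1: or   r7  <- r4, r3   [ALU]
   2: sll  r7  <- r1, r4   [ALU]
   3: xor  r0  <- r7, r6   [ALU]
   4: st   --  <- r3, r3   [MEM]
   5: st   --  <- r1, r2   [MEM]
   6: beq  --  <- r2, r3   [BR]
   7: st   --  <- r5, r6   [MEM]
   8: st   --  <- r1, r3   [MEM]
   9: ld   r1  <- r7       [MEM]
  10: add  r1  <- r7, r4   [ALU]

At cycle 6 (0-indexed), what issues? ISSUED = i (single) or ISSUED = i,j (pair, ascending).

#0 head=0: st+or i0&i1 2-wide
#1 head=2: sll i2 RAW r7
#2 head=3: xor+st i3&i4 2-wide
#3 head=5: st+beq i5&i6 2-wide
#4 head=7: st i7 no-port MEM/MEM
#5 head=8: st i8 no-port MEM/MEM
#6 head=9: ld i9 WAW r1
#7 head=10: add i10 tail

ISSUED = 9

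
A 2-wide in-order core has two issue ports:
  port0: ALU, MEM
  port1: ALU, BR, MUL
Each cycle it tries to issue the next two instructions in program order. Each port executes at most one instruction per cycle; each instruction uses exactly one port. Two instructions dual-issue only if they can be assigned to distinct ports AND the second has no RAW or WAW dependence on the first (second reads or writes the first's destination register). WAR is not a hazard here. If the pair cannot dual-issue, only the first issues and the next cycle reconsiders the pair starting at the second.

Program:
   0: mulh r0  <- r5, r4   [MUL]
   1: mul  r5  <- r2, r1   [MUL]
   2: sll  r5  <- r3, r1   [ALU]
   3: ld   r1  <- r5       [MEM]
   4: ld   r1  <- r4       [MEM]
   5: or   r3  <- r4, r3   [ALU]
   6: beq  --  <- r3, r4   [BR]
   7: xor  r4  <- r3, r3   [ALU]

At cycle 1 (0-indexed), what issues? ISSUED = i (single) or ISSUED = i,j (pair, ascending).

t=0 i0:mulh.MUL ; no-port MUL/MUL
t=1 i1:mul.MUL ; WAW r5
t=2 i2:sll.ALU ; RAW r5
t=3 i3:ld.MEM ; no-port MEM/MEM
t=4 i4,i5:ld.MEM/or.ALU ; pair
t=5 i6,i7:beq.BR/xor.ALU ; pair

ISSUED = 1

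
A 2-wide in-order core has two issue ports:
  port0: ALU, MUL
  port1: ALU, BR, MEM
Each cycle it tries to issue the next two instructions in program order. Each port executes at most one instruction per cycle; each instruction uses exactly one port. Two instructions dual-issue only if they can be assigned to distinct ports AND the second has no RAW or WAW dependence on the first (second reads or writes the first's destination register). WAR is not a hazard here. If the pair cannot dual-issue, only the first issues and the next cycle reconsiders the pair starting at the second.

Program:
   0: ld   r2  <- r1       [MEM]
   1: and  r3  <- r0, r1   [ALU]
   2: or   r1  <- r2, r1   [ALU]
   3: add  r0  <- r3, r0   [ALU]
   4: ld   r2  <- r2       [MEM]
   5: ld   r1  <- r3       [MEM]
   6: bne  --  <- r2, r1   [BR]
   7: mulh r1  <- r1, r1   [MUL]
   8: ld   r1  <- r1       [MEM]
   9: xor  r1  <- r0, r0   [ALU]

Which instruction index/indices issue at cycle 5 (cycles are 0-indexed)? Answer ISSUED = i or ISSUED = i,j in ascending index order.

ISSUED = 8

c0: i0&i1 ld.MEM/and.ALU  dual
c1: i2&i3 or.ALU/add.ALU  dual
c2: i4 ld.MEM  no-port MEM/MEM
c3: i5 ld.MEM  no-port MEM/BR
c4: i6&i7 bne.BR/mulh.MUL  dual
c5: i8 ld.MEM  WAW r1
c6: i9 xor.ALU  tail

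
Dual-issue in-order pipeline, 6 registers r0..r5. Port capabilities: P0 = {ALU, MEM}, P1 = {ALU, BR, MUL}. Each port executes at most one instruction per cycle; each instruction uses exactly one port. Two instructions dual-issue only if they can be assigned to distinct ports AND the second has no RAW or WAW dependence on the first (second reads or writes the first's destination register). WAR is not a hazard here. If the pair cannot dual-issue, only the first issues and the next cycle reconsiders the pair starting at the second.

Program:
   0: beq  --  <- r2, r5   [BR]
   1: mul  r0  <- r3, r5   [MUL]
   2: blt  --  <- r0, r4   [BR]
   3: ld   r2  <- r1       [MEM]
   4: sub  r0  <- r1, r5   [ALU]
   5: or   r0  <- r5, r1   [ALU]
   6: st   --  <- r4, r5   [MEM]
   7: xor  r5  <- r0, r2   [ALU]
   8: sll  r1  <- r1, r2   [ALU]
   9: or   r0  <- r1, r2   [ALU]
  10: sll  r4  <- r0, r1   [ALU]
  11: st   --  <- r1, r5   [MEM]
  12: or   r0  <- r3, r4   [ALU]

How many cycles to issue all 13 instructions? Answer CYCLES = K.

t=0 i0:beq ; no-port BR/MUL
t=1 i1:mul ; no-port MUL/BR
t=2 i2+i3:blt/ld ; 2-wide
t=3 i4:sub ; WAW r0
t=4 i5+i6:or/st ; 2-wide
t=5 i7+i8:xor/sll ; 2-wide
t=6 i9:or ; RAW r0
t=7 i10+i11:sll/st ; 2-wide
t=8 i12:or ; tail

CYCLES = 9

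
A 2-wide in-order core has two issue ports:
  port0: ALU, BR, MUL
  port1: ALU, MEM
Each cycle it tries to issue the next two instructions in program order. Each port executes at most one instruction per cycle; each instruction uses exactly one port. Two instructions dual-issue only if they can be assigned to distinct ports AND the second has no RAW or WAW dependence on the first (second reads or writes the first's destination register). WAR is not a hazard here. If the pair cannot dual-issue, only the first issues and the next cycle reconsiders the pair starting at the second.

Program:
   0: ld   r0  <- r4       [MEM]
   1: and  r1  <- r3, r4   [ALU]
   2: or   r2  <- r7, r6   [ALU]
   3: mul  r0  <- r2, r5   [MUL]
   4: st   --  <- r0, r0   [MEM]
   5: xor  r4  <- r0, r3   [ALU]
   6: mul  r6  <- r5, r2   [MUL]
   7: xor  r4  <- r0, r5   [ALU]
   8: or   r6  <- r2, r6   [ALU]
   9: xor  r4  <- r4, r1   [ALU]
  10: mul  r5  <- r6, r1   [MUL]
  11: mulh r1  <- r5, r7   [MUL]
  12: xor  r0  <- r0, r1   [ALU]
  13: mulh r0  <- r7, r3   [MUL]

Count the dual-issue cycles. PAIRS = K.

t=0 i0&i1:ld and ; dual
t=1 i2:or ; RAW r2
t=2 i3:mul ; RAW r0
t=3 i4&i5:st xor ; dual
t=4 i6&i7:mul xor ; dual
t=5 i8&i9:or xor ; dual
t=6 i10:mul ; no-port MUL/MUL
t=7 i11:mulh ; RAW r1
t=8 i12:xor ; WAW r0
t=9 i13:mulh ; tail

PAIRS = 4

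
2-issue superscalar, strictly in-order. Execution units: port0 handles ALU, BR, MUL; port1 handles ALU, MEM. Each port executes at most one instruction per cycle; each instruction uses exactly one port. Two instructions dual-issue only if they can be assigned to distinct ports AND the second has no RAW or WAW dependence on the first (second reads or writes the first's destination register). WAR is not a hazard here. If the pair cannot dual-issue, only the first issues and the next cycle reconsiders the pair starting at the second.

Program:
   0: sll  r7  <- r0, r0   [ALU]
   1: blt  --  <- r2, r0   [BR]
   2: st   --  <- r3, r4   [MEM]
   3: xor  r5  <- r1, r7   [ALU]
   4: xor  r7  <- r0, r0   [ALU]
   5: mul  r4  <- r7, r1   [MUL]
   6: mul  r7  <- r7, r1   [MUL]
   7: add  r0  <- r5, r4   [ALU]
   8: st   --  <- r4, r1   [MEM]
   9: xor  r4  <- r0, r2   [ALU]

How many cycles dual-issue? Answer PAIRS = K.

PAIRS = 4

t=0 i0+i1:sll+blt ; 2-wide
t=1 i2+i3:st+xor ; 2-wide
t=2 i4:xor ; RAW r7
t=3 i5:mul ; no-port MUL/MUL
t=4 i6+i7:mul+add ; 2-wide
t=5 i8+i9:st+xor ; 2-wide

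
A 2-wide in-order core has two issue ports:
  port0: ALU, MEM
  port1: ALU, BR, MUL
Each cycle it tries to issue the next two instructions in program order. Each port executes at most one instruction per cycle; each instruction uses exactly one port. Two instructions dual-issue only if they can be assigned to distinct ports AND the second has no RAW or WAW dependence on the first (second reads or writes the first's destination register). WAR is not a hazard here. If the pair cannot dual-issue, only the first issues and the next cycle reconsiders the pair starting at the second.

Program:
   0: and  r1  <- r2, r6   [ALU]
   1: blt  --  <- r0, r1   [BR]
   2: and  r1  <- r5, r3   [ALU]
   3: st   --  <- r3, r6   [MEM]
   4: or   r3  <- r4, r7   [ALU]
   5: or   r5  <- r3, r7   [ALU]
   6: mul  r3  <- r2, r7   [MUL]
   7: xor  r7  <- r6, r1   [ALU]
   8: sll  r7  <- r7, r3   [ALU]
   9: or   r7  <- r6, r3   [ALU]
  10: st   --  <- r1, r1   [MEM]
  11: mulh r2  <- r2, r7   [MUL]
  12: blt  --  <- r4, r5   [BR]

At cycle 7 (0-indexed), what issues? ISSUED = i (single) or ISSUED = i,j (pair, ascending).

#0 head=0: and.ALU i0 RAW r1
#1 head=1: blt.BR/and.ALU i1,i2 2-wide
#2 head=3: st.MEM/or.ALU i3,i4 2-wide
#3 head=5: or.ALU/mul.MUL i5,i6 2-wide
#4 head=7: xor.ALU i7 RAW+WAW r7
#5 head=8: sll.ALU i8 WAW r7
#6 head=9: or.ALU/st.MEM i9,i10 2-wide
#7 head=11: mulh.MUL i11 no-port MUL/BR
#8 head=12: blt.BR i12 tail

ISSUED = 11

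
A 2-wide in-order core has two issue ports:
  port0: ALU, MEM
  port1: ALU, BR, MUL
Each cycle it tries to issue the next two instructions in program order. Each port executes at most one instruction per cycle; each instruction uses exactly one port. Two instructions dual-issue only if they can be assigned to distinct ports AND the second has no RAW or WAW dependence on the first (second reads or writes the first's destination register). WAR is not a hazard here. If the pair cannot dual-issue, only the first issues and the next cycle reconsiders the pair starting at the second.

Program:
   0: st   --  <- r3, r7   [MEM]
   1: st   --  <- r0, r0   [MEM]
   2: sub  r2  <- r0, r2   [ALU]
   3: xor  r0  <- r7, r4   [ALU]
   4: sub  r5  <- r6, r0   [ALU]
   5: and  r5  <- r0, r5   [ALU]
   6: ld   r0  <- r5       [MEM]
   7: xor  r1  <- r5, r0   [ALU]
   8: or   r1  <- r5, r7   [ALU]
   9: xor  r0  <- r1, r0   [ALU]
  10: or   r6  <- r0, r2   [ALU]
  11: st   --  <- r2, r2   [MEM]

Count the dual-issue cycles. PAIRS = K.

  cy0 -> i0 (st) no-port MEM/MEM
  cy1 -> i1,i2 (st+sub) pair
  cy2 -> i3 (xor) RAW r0
  cy3 -> i4 (sub) RAW+WAW r5
  cy4 -> i5 (and) RAW r5
  cy5 -> i6 (ld) RAW r0
  cy6 -> i7 (xor) WAW r1
  cy7 -> i8 (or) RAW r1
  cy8 -> i9 (xor) RAW r0
  cy9 -> i10,i11 (or+st) pair

PAIRS = 2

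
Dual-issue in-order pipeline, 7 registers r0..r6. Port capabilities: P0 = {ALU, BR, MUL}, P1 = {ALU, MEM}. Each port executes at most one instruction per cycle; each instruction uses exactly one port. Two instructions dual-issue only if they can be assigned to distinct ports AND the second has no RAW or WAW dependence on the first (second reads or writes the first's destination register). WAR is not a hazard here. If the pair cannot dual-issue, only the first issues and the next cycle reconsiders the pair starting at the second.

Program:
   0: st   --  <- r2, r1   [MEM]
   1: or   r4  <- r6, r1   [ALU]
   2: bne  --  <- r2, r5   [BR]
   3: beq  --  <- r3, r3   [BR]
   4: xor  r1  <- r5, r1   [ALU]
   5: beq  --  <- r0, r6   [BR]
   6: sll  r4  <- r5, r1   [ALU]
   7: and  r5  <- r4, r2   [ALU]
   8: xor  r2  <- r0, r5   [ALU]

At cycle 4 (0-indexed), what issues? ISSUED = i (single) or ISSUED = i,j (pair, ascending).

ISSUED = 7

[0] i0/i1  st+or  -- 2-wide
[1] i2  bne  -- no-port BR/BR
[2] i3/i4  beq+xor  -- 2-wide
[3] i5/i6  beq+sll  -- 2-wide
[4] i7  and  -- RAW r5
[5] i8  xor  -- tail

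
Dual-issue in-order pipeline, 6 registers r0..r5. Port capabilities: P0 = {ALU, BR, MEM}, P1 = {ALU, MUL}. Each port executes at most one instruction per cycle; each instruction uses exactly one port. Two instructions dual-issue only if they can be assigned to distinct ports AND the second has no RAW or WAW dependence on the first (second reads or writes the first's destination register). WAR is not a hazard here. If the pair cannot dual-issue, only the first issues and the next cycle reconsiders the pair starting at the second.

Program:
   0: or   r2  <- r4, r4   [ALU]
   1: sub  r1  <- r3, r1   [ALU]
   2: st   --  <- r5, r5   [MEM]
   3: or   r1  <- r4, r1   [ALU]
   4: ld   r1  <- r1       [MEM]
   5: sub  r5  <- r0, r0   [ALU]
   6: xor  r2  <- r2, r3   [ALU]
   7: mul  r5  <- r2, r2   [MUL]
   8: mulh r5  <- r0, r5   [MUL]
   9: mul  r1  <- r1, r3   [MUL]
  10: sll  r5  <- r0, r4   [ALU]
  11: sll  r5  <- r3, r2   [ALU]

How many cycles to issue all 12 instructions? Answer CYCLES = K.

t=0 i0/i1:or;sub ; pair
t=1 i2/i3:st;or ; pair
t=2 i4/i5:ld;sub ; pair
t=3 i6:xor ; RAW r2
t=4 i7:mul ; no-port MUL/MUL
t=5 i8:mulh ; no-port MUL/MUL
t=6 i9/i10:mul;sll ; pair
t=7 i11:sll ; tail

CYCLES = 8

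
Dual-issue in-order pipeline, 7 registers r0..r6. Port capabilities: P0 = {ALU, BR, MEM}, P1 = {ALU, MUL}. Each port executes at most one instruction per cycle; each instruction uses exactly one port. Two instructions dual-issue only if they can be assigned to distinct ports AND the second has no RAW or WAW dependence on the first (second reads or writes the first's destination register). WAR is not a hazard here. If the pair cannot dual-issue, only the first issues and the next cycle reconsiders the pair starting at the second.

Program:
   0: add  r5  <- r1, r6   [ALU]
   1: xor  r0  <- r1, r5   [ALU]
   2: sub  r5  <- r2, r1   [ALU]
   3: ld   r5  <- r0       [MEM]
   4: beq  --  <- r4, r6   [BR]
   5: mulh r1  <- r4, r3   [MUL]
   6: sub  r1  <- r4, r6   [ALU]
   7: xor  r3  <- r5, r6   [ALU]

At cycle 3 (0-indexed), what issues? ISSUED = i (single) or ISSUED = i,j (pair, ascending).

ISSUED = 4,5

t=0 i0:add.ALU ; RAW r5
t=1 i1,i2:xor.ALU/sub.ALU ; pair
t=2 i3:ld.MEM ; no-port MEM/BR
t=3 i4,i5:beq.BR/mulh.MUL ; pair
t=4 i6,i7:sub.ALU/xor.ALU ; pair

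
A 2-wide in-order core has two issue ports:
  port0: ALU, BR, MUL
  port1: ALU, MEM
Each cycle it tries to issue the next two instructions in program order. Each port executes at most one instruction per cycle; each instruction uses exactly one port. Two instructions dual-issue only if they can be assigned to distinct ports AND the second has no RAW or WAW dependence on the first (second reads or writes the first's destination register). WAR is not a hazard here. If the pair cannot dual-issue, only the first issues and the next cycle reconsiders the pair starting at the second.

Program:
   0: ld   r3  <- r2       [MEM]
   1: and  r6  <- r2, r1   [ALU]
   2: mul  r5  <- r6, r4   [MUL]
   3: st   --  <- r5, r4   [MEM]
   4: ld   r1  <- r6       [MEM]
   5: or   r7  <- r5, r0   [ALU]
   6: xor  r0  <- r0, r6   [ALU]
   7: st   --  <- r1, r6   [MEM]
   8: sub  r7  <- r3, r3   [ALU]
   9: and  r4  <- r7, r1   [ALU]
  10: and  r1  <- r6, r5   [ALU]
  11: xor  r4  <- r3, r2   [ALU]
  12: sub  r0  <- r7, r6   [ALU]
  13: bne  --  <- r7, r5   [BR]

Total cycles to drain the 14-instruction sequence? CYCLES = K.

CYCLES = 9

t=0 i0/i1:ld.MEM;and.ALU ; dual
t=1 i2:mul.MUL ; RAW r5
t=2 i3:st.MEM ; no-port MEM/MEM
t=3 i4/i5:ld.MEM;or.ALU ; dual
t=4 i6/i7:xor.ALU;st.MEM ; dual
t=5 i8:sub.ALU ; RAW r7
t=6 i9/i10:and.ALU;and.ALU ; dual
t=7 i11/i12:xor.ALU;sub.ALU ; dual
t=8 i13:bne.BR ; tail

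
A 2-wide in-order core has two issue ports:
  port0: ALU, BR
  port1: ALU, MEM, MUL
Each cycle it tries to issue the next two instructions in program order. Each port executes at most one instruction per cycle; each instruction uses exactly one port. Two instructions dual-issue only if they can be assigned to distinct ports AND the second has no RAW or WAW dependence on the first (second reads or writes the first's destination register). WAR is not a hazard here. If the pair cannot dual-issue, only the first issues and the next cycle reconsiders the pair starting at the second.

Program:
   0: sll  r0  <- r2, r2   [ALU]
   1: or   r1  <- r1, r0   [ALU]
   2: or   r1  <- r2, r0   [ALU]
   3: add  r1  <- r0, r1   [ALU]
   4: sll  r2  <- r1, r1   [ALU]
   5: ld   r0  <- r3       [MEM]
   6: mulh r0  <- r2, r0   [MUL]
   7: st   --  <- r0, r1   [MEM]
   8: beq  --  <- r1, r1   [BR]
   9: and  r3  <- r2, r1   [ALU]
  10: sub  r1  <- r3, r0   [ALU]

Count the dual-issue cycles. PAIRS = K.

t=0 i0:sll ; RAW r0
t=1 i1:or ; WAW r1
t=2 i2:or ; RAW+WAW r1
t=3 i3:add ; RAW r1
t=4 i4,i5:sll;ld ; pair
t=5 i6:mulh ; no-port MUL/MEM
t=6 i7,i8:st;beq ; pair
t=7 i9:and ; RAW r3
t=8 i10:sub ; tail

PAIRS = 2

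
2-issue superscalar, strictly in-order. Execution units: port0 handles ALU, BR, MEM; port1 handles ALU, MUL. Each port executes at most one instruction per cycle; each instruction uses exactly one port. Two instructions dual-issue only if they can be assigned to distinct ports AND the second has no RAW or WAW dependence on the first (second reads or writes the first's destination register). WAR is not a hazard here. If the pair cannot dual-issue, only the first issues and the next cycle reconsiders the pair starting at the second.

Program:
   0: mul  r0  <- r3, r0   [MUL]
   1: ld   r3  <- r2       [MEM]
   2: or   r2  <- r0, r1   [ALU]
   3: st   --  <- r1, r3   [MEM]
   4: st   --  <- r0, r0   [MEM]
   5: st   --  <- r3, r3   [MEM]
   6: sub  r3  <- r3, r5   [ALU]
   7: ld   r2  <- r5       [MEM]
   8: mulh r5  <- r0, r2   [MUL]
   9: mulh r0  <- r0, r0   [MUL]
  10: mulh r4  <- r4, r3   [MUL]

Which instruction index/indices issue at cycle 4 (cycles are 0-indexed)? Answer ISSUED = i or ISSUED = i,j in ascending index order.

ISSUED = 7

t=0 i0,i1:mul ld ; pair
t=1 i2,i3:or st ; pair
t=2 i4:st ; no-port MEM/MEM
t=3 i5,i6:st sub ; pair
t=4 i7:ld ; RAW r2
t=5 i8:mulh ; no-port MUL/MUL
t=6 i9:mulh ; no-port MUL/MUL
t=7 i10:mulh ; tail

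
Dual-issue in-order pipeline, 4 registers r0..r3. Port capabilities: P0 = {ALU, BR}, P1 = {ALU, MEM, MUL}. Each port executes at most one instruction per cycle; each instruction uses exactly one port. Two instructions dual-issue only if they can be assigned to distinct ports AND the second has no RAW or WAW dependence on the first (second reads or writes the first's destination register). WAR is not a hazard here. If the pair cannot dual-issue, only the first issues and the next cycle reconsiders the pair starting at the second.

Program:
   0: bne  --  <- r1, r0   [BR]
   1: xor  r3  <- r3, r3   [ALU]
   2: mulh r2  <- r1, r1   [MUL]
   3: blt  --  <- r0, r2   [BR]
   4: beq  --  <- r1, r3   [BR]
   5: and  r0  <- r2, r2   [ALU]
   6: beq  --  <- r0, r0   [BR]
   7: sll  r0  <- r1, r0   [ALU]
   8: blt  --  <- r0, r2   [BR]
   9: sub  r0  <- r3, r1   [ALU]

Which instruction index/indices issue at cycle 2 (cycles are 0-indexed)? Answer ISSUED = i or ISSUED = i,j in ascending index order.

ISSUED = 3

0. bne.BR+xor.ALU @i0+i1  | pair
1. mulh.MUL @i2  | RAW r2
2. blt.BR @i3  | no-port BR/BR
3. beq.BR+and.ALU @i4+i5  | pair
4. beq.BR+sll.ALU @i6+i7  | pair
5. blt.BR+sub.ALU @i8+i9  | pair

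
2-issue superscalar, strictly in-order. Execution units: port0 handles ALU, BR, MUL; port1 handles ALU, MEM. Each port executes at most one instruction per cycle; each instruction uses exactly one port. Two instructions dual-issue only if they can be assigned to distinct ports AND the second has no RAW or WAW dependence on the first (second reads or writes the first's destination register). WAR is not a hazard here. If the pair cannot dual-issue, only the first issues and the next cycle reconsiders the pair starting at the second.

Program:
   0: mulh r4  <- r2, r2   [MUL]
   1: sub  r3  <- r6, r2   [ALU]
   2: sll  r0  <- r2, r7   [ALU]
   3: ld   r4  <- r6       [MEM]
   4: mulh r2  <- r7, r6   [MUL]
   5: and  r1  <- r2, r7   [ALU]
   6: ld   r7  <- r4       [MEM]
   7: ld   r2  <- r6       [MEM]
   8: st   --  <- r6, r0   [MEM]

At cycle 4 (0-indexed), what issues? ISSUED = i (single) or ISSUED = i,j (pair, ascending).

ISSUED = 7

[0] i0&i1  mulh.MUL sub.ALU  -- pair
[1] i2&i3  sll.ALU ld.MEM  -- pair
[2] i4  mulh.MUL  -- RAW r2
[3] i5&i6  and.ALU ld.MEM  -- pair
[4] i7  ld.MEM  -- no-port MEM/MEM
[5] i8  st.MEM  -- tail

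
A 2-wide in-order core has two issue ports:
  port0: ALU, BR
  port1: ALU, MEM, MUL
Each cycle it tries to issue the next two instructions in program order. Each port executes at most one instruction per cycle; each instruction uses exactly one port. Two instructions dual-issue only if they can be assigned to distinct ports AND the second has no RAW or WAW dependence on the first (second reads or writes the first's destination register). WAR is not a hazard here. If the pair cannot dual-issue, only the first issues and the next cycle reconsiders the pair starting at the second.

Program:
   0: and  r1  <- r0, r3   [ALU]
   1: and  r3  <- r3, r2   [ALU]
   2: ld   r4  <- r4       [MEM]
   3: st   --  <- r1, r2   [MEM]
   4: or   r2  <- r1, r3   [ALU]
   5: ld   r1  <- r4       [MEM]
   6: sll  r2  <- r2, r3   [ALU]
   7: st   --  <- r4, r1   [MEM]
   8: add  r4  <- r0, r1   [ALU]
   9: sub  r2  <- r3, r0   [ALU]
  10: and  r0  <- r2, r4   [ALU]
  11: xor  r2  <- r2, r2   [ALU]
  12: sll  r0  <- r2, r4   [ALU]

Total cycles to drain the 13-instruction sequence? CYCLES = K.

c0: i0+i1 and and  2-wide
c1: i2 ld  no-port MEM/MEM
c2: i3+i4 st or  2-wide
c3: i5+i6 ld sll  2-wide
c4: i7+i8 st add  2-wide
c5: i9 sub  RAW r2
c6: i10+i11 and xor  2-wide
c7: i12 sll  tail

CYCLES = 8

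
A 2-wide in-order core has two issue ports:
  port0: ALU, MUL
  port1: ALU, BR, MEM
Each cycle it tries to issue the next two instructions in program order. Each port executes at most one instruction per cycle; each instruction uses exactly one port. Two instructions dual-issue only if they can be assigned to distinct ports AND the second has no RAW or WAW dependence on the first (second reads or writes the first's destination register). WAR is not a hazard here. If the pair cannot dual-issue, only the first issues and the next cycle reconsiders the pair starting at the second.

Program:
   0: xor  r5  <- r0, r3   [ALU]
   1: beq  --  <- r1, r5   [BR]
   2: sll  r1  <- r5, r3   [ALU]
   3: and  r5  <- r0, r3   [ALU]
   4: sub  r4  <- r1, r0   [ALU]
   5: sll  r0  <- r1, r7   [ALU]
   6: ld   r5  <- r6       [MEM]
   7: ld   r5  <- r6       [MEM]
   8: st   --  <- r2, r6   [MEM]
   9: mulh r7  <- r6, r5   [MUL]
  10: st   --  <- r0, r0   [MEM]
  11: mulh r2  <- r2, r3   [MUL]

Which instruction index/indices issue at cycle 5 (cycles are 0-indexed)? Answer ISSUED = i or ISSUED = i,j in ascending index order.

#0 head=0: xor.ALU i0 RAW r5
#1 head=1: beq.BR+sll.ALU i1/i2 pair
#2 head=3: and.ALU+sub.ALU i3/i4 pair
#3 head=5: sll.ALU+ld.MEM i5/i6 pair
#4 head=7: ld.MEM i7 no-port MEM/MEM
#5 head=8: st.MEM+mulh.MUL i8/i9 pair
#6 head=10: st.MEM+mulh.MUL i10/i11 pair

ISSUED = 8,9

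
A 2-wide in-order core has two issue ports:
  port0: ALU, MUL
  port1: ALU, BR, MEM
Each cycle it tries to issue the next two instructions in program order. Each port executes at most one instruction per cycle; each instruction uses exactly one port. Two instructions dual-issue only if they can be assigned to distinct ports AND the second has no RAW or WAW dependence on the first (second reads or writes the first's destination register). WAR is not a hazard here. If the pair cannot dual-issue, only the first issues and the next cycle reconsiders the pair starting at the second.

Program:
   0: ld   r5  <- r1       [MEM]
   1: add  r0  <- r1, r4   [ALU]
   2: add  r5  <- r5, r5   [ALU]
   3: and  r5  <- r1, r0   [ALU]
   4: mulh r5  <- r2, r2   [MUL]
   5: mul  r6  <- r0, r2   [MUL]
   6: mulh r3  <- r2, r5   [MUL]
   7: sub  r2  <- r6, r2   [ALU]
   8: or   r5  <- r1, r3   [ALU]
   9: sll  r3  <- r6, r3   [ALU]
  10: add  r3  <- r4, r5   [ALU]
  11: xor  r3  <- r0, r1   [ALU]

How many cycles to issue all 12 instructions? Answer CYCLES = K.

t=0 i0&i1:ld.MEM add.ALU ; pair
t=1 i2:add.ALU ; WAW r5
t=2 i3:and.ALU ; WAW r5
t=3 i4:mulh.MUL ; no-port MUL/MUL
t=4 i5:mul.MUL ; no-port MUL/MUL
t=5 i6&i7:mulh.MUL sub.ALU ; pair
t=6 i8&i9:or.ALU sll.ALU ; pair
t=7 i10:add.ALU ; WAW r3
t=8 i11:xor.ALU ; tail

CYCLES = 9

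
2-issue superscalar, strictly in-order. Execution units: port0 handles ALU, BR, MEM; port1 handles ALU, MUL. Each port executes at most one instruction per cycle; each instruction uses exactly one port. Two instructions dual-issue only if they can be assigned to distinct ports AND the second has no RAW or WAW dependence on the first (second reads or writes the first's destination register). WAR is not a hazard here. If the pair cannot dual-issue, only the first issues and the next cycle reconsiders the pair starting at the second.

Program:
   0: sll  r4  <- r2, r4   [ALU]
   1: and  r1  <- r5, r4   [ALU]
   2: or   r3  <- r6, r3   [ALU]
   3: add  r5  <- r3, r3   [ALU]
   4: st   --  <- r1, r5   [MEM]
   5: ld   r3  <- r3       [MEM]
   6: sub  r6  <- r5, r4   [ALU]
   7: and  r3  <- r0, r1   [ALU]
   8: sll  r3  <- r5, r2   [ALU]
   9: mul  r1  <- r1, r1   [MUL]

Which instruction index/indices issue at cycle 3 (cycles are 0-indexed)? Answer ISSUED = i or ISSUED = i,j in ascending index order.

ISSUED = 4

t=0 i0:sll.ALU ; RAW r4
t=1 i1+i2:and.ALU/or.ALU ; dual
t=2 i3:add.ALU ; RAW r5
t=3 i4:st.MEM ; no-port MEM/MEM
t=4 i5+i6:ld.MEM/sub.ALU ; dual
t=5 i7:and.ALU ; WAW r3
t=6 i8+i9:sll.ALU/mul.MUL ; dual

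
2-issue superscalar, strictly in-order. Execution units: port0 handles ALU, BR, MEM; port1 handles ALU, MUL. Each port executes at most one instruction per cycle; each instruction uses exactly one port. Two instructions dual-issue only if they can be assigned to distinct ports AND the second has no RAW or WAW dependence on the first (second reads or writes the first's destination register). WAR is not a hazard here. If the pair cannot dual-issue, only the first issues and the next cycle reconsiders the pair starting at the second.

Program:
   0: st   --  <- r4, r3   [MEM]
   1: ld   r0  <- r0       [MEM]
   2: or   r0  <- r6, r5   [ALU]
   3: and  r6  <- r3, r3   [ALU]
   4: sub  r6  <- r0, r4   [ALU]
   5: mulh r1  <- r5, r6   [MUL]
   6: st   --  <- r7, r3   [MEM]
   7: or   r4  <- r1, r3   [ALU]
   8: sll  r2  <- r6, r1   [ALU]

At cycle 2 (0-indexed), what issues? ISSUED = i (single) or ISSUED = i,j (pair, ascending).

0. st @i0  | no-port MEM/MEM
1. ld @i1  | WAW r0
2. or and @i2/i3  | 2-wide
3. sub @i4  | RAW r6
4. mulh st @i5/i6  | 2-wide
5. or sll @i7/i8  | 2-wide

ISSUED = 2,3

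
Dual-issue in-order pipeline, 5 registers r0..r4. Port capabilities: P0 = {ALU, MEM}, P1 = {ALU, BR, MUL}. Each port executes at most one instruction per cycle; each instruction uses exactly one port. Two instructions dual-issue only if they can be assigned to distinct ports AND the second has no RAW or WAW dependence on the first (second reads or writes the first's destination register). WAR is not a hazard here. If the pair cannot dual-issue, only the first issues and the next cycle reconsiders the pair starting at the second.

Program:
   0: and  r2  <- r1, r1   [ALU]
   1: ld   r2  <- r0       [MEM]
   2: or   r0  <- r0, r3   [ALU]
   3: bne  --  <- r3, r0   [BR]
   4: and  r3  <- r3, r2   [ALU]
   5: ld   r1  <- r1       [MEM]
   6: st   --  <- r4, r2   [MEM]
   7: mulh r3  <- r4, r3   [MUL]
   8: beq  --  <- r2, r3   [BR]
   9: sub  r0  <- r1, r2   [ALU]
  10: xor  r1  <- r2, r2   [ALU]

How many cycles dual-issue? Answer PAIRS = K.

PAIRS = 4

c0: i0 and.ALU  WAW r2
c1: i1+i2 ld.MEM+or.ALU  pair
c2: i3+i4 bne.BR+and.ALU  pair
c3: i5 ld.MEM  no-port MEM/MEM
c4: i6+i7 st.MEM+mulh.MUL  pair
c5: i8+i9 beq.BR+sub.ALU  pair
c6: i10 xor.ALU  tail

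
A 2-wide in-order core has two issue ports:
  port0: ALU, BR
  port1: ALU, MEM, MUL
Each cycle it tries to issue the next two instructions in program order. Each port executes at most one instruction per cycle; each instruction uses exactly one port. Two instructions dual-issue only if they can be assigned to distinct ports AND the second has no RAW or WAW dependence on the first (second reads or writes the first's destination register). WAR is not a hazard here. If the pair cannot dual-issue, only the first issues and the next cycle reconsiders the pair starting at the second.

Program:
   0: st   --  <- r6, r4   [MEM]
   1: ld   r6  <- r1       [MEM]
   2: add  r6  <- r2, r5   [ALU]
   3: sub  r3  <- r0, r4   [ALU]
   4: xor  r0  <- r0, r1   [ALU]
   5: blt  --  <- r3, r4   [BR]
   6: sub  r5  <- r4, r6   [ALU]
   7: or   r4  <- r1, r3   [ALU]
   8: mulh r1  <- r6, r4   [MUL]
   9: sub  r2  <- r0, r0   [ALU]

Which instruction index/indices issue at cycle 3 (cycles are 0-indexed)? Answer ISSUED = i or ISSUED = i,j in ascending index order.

0. st @i0  | no-port MEM/MEM
1. ld @i1  | WAW r6
2. add sub @i2/i3  | 2-wide
3. xor blt @i4/i5  | 2-wide
4. sub or @i6/i7  | 2-wide
5. mulh sub @i8/i9  | 2-wide

ISSUED = 4,5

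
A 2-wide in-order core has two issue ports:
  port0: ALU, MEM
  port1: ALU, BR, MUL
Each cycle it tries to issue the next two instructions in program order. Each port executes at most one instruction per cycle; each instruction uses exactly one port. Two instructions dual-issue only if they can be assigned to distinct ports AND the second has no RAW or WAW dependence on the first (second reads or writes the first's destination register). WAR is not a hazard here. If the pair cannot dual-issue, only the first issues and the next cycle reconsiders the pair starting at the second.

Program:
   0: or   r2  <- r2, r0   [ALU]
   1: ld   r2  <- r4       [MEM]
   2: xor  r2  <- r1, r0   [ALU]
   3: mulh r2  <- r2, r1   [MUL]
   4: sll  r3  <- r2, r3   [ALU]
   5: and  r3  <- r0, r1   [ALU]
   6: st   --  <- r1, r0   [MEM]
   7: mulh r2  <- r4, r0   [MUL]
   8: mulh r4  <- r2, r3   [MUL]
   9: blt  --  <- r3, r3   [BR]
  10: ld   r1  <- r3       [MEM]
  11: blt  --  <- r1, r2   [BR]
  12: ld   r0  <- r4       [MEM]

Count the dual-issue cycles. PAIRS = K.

PAIRS = 3

t=0 i0:or.ALU ; WAW r2
t=1 i1:ld.MEM ; WAW r2
t=2 i2:xor.ALU ; RAW+WAW r2
t=3 i3:mulh.MUL ; RAW r2
t=4 i4:sll.ALU ; WAW r3
t=5 i5/i6:and.ALU+st.MEM ; dual
t=6 i7:mulh.MUL ; no-port MUL/MUL
t=7 i8:mulh.MUL ; no-port MUL/BR
t=8 i9/i10:blt.BR+ld.MEM ; dual
t=9 i11/i12:blt.BR+ld.MEM ; dual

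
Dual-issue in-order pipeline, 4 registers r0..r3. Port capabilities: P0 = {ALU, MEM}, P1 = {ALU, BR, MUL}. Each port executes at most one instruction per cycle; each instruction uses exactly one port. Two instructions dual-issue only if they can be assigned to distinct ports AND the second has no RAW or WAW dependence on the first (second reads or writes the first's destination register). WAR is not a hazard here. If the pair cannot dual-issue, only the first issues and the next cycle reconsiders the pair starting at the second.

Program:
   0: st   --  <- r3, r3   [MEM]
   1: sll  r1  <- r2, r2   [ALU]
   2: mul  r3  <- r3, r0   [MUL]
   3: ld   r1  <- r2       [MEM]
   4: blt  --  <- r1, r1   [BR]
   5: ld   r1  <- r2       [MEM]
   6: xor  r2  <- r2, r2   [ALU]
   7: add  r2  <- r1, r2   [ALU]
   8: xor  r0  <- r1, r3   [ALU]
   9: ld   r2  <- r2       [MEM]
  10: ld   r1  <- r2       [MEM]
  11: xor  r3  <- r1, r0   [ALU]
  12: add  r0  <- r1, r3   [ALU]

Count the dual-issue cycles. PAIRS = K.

  cy0 -> i0,i1 (st+sll) dual
  cy1 -> i2,i3 (mul+ld) dual
  cy2 -> i4,i5 (blt+ld) dual
  cy3 -> i6 (xor) RAW+WAW r2
  cy4 -> i7,i8 (add+xor) dual
  cy5 -> i9 (ld) no-port MEM/MEM
  cy6 -> i10 (ld) RAW r1
  cy7 -> i11 (xor) RAW r3
  cy8 -> i12 (add) tail

PAIRS = 4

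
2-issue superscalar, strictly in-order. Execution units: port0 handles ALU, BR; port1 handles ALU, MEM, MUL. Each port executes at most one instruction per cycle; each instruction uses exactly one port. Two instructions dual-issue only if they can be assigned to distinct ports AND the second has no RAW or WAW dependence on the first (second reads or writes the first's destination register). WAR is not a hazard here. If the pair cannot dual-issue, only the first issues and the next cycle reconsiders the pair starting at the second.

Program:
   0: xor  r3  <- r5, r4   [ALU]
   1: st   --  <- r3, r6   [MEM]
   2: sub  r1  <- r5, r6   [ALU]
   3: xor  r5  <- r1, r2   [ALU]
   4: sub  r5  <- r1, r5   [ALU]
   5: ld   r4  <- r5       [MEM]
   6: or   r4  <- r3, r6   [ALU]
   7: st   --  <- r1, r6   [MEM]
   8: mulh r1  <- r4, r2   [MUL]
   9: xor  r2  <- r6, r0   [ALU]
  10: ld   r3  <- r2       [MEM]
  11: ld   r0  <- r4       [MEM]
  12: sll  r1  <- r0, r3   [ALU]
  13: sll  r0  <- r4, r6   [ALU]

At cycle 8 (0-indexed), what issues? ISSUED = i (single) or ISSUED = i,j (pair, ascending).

t=0 i0:xor.ALU ; RAW r3
t=1 i1+i2:st.MEM;sub.ALU ; dual
t=2 i3:xor.ALU ; RAW+WAW r5
t=3 i4:sub.ALU ; RAW r5
t=4 i5:ld.MEM ; WAW r4
t=5 i6+i7:or.ALU;st.MEM ; dual
t=6 i8+i9:mulh.MUL;xor.ALU ; dual
t=7 i10:ld.MEM ; no-port MEM/MEM
t=8 i11:ld.MEM ; RAW r0
t=9 i12+i13:sll.ALU;sll.ALU ; dual

ISSUED = 11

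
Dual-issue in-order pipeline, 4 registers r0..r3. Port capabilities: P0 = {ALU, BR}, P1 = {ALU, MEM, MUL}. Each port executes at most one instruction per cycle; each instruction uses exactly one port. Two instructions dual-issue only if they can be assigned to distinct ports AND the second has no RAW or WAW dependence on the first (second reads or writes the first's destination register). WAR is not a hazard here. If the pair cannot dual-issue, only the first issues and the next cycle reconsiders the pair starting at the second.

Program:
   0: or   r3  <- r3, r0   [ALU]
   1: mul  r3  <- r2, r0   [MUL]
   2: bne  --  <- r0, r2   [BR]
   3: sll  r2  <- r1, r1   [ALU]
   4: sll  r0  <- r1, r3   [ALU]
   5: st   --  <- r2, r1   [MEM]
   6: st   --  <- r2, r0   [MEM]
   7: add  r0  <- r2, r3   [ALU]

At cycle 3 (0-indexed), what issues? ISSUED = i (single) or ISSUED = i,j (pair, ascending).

#0 head=0: or.ALU i0 WAW r3
#1 head=1: mul.MUL/bne.BR i1/i2 2-wide
#2 head=3: sll.ALU/sll.ALU i3/i4 2-wide
#3 head=5: st.MEM i5 no-port MEM/MEM
#4 head=6: st.MEM/add.ALU i6/i7 2-wide

ISSUED = 5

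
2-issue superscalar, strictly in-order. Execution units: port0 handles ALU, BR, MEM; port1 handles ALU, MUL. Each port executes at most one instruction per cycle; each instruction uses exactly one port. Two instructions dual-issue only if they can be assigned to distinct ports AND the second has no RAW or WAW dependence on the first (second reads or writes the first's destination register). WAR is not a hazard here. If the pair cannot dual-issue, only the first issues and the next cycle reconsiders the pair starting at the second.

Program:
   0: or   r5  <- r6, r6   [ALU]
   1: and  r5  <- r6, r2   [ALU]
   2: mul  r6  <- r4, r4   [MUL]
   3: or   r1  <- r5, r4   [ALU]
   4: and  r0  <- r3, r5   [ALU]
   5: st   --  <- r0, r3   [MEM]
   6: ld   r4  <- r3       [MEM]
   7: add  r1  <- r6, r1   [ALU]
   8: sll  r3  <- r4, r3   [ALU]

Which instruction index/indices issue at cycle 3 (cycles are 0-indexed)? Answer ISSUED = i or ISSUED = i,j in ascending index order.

ISSUED = 5

[0] i0  or  -- WAW r5
[1] i1&i2  and/mul  -- 2-wide
[2] i3&i4  or/and  -- 2-wide
[3] i5  st  -- no-port MEM/MEM
[4] i6&i7  ld/add  -- 2-wide
[5] i8  sll  -- tail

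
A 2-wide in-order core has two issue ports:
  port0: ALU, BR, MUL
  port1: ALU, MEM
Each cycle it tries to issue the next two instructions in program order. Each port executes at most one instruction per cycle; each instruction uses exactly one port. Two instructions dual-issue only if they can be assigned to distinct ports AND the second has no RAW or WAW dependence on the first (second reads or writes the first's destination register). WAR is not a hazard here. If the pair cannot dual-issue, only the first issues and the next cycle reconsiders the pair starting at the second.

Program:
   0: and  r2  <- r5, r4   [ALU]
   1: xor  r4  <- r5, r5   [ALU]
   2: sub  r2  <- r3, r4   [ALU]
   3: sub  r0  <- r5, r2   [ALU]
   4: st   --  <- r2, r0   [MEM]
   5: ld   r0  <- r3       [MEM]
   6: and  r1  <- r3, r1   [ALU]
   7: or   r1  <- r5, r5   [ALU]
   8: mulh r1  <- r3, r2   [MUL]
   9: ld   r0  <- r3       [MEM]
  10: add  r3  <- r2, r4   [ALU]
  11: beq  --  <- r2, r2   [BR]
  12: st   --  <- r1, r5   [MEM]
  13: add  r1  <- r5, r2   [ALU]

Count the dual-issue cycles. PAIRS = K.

t=0 i0+i1:and;xor ; dual
t=1 i2:sub ; RAW r2
t=2 i3:sub ; RAW r0
t=3 i4:st ; no-port MEM/MEM
t=4 i5+i6:ld;and ; dual
t=5 i7:or ; WAW r1
t=6 i8+i9:mulh;ld ; dual
t=7 i10+i11:add;beq ; dual
t=8 i12+i13:st;add ; dual

PAIRS = 5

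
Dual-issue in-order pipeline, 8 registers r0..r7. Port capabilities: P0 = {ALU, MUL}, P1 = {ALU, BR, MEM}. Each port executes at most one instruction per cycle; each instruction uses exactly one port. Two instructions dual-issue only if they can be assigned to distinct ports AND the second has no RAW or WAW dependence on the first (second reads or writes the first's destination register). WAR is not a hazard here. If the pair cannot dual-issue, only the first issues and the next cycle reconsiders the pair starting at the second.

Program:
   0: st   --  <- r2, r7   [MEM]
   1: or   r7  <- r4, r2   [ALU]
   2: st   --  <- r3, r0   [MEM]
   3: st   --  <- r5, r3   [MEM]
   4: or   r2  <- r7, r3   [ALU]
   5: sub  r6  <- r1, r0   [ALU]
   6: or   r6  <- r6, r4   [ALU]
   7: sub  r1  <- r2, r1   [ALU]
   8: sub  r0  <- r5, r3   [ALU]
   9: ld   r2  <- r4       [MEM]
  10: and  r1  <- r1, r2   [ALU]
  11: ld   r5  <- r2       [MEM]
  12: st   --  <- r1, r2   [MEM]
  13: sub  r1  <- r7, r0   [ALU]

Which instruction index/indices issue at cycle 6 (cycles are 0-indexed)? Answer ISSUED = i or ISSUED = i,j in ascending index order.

0. st/or @i0,i1  | pair
1. st @i2  | no-port MEM/MEM
2. st/or @i3,i4  | pair
3. sub @i5  | RAW+WAW r6
4. or/sub @i6,i7  | pair
5. sub/ld @i8,i9  | pair
6. and/ld @i10,i11  | pair
7. st/sub @i12,i13  | pair

ISSUED = 10,11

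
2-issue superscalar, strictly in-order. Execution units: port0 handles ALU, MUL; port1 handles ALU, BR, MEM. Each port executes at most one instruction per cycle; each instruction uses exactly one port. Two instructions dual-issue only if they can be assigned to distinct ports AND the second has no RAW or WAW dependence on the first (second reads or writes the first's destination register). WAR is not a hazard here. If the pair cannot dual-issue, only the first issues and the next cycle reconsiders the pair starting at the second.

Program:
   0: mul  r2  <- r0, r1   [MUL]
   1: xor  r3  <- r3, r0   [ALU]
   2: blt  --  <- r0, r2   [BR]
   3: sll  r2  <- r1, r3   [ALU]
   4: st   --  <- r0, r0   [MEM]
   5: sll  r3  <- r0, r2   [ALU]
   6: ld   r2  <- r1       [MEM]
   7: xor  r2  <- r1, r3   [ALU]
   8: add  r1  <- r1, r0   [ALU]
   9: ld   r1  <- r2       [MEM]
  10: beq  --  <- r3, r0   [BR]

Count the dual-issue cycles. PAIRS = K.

t=0 i0+i1:mul.MUL;xor.ALU ; 2-wide
t=1 i2+i3:blt.BR;sll.ALU ; 2-wide
t=2 i4+i5:st.MEM;sll.ALU ; 2-wide
t=3 i6:ld.MEM ; WAW r2
t=4 i7+i8:xor.ALU;add.ALU ; 2-wide
t=5 i9:ld.MEM ; no-port MEM/BR
t=6 i10:beq.BR ; tail

PAIRS = 4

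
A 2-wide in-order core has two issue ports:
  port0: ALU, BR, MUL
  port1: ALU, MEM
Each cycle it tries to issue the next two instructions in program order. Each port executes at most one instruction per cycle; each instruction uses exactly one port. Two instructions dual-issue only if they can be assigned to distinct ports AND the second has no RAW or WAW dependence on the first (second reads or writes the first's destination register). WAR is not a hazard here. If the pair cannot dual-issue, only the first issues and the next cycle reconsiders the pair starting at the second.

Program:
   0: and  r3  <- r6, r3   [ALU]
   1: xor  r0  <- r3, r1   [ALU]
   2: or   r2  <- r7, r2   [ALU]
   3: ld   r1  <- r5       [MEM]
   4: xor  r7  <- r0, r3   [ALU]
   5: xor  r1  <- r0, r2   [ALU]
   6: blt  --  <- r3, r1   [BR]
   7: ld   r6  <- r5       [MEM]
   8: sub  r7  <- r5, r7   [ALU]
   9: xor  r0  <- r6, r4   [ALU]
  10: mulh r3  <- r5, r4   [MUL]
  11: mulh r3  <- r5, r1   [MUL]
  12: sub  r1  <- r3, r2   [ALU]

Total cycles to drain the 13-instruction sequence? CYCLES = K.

CYCLES = 9

0. and.ALU @i0  | RAW r3
1. xor.ALU+or.ALU @i1/i2  | 2-wide
2. ld.MEM+xor.ALU @i3/i4  | 2-wide
3. xor.ALU @i5  | RAW r1
4. blt.BR+ld.MEM @i6/i7  | 2-wide
5. sub.ALU+xor.ALU @i8/i9  | 2-wide
6. mulh.MUL @i10  | no-port MUL/MUL
7. mulh.MUL @i11  | RAW r3
8. sub.ALU @i12  | tail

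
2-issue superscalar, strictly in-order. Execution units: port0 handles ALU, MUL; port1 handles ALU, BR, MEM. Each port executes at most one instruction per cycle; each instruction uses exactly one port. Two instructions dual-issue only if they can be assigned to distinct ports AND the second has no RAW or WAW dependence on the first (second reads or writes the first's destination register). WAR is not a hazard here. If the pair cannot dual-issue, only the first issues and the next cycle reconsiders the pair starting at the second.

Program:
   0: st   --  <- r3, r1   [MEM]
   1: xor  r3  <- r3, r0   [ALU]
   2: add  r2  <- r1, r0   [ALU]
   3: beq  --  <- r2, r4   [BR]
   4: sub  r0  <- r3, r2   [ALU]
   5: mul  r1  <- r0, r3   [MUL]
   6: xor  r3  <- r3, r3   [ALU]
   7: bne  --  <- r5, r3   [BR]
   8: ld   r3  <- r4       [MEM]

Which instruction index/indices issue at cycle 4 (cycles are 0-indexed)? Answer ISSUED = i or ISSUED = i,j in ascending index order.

c0: i0&i1 st xor  dual
c1: i2 add  RAW r2
c2: i3&i4 beq sub  dual
c3: i5&i6 mul xor  dual
c4: i7 bne  no-port BR/MEM
c5: i8 ld  tail

ISSUED = 7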